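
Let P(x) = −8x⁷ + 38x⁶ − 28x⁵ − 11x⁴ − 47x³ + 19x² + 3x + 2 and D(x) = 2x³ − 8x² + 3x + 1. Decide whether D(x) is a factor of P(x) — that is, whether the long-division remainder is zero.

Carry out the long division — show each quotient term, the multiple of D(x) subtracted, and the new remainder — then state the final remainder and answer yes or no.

R(x) = −x² − 8x + 1, so D(x) is not a factor of P(x). no

Step 1: lead(−8x⁷ + 38x⁶ − 28x⁵ − 11x⁴ − 47x³ + 19x² + 3x + 2) ÷ lead(D) = −8x⁷ ÷ 2x³ = −4x⁴. Subtract (−4x⁴)·D = −8x⁷ + 32x⁶ − 12x⁵ − 4x⁴. Remainder: 6x⁶ − 16x⁵ − 7x⁴ − 47x³ + 19x² + 3x + 2.
Step 2: lead(6x⁶ − 16x⁵ − 7x⁴ − 47x³ + 19x² + 3x + 2) ÷ lead(D) = 6x⁶ ÷ 2x³ = 3x³. Subtract (3x³)·D = 6x⁶ − 24x⁵ + 9x⁴ + 3x³. Remainder: 8x⁵ − 16x⁴ − 50x³ + 19x² + 3x + 2.
Step 3: lead(8x⁵ − 16x⁴ − 50x³ + 19x² + 3x + 2) ÷ lead(D) = 8x⁵ ÷ 2x³ = 4x². Subtract (4x²)·D = 8x⁵ − 32x⁴ + 12x³ + 4x². Remainder: 16x⁴ − 62x³ + 15x² + 3x + 2.
Step 4: lead(16x⁴ − 62x³ + 15x² + 3x + 2) ÷ lead(D) = 16x⁴ ÷ 2x³ = 8x. Subtract (8x)·D = 16x⁴ − 64x³ + 24x² + 8x. Remainder: 2x³ − 9x² − 5x + 2.
Step 5: lead(2x³ − 9x² − 5x + 2) ÷ lead(D) = 2x³ ÷ 2x³ = 1. Subtract (1)·D = 2x³ − 8x² + 3x + 1. Remainder: −x² − 8x + 1.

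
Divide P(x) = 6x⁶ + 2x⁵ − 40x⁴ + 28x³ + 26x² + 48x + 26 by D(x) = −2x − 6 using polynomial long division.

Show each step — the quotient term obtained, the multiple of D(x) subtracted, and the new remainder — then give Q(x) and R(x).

Q(x) = −3x⁵ + 8x⁴ − 4x³ − 2x² − 7x − 3; R(x) = 8

Step 1: lead(6x⁶ + 2x⁵ − 40x⁴ + 28x³ + 26x² + 48x + 26) ÷ lead(D) = 6x⁶ ÷ −2x = −3x⁵. Subtract (−3x⁵)·D = 6x⁶ + 18x⁵. Remainder: −16x⁵ − 40x⁴ + 28x³ + 26x² + 48x + 26.
Step 2: lead(−16x⁵ − 40x⁴ + 28x³ + 26x² + 48x + 26) ÷ lead(D) = −16x⁵ ÷ −2x = 8x⁴. Subtract (8x⁴)·D = −16x⁵ − 48x⁴. Remainder: 8x⁴ + 28x³ + 26x² + 48x + 26.
Step 3: lead(8x⁴ + 28x³ + 26x² + 48x + 26) ÷ lead(D) = 8x⁴ ÷ −2x = −4x³. Subtract (−4x³)·D = 8x⁴ + 24x³. Remainder: 4x³ + 26x² + 48x + 26.
Step 4: lead(4x³ + 26x² + 48x + 26) ÷ lead(D) = 4x³ ÷ −2x = −2x². Subtract (−2x²)·D = 4x³ + 12x². Remainder: 14x² + 48x + 26.
Step 5: lead(14x² + 48x + 26) ÷ lead(D) = 14x² ÷ −2x = −7x. Subtract (−7x)·D = 14x² + 42x. Remainder: 6x + 26.
Step 6: lead(6x + 26) ÷ lead(D) = 6x ÷ −2x = −3. Subtract (−3)·D = 6x + 18. Remainder: 8.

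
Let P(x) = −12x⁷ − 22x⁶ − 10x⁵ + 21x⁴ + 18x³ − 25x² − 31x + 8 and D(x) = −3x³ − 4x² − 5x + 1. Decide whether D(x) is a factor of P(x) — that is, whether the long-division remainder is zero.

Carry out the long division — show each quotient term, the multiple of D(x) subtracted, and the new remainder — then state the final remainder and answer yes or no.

R(x) = 2, so D(x) is not a factor of P(x). no

Step 1: lead(−12x⁷ − 22x⁶ − 10x⁵ + 21x⁴ + 18x³ − 25x² − 31x + 8) ÷ lead(D) = −12x⁷ ÷ −3x³ = 4x⁴. Subtract (4x⁴)·D = −12x⁷ − 16x⁶ − 20x⁵ + 4x⁴. Remainder: −6x⁶ + 10x⁵ + 17x⁴ + 18x³ − 25x² − 31x + 8.
Step 2: lead(−6x⁶ + 10x⁵ + 17x⁴ + 18x³ − 25x² − 31x + 8) ÷ lead(D) = −6x⁶ ÷ −3x³ = 2x³. Subtract (2x³)·D = −6x⁶ − 8x⁵ − 10x⁴ + 2x³. Remainder: 18x⁵ + 27x⁴ + 16x³ − 25x² − 31x + 8.
Step 3: lead(18x⁵ + 27x⁴ + 16x³ − 25x² − 31x + 8) ÷ lead(D) = 18x⁵ ÷ −3x³ = −6x². Subtract (−6x²)·D = 18x⁵ + 24x⁴ + 30x³ − 6x². Remainder: 3x⁴ − 14x³ − 19x² − 31x + 8.
Step 4: lead(3x⁴ − 14x³ − 19x² − 31x + 8) ÷ lead(D) = 3x⁴ ÷ −3x³ = −x. Subtract (−x)·D = 3x⁴ + 4x³ + 5x² − x. Remainder: −18x³ − 24x² − 30x + 8.
Step 5: lead(−18x³ − 24x² − 30x + 8) ÷ lead(D) = −18x³ ÷ −3x³ = 6. Subtract (6)·D = −18x³ − 24x² − 30x + 6. Remainder: 2.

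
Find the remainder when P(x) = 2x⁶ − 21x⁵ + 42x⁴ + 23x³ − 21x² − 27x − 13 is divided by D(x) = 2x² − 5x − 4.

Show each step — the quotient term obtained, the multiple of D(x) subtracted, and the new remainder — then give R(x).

R(x) = −1

Step 1: lead(2x⁶ − 21x⁵ + 42x⁴ + 23x³ − 21x² − 27x − 13) ÷ lead(D) = 2x⁶ ÷ 2x² = x⁴. Subtract (x⁴)·D = 2x⁶ − 5x⁵ − 4x⁴. Remainder: −16x⁵ + 46x⁴ + 23x³ − 21x² − 27x − 13.
Step 2: lead(−16x⁵ + 46x⁴ + 23x³ − 21x² − 27x − 13) ÷ lead(D) = −16x⁵ ÷ 2x² = −8x³. Subtract (−8x³)·D = −16x⁵ + 40x⁴ + 32x³. Remainder: 6x⁴ − 9x³ − 21x² − 27x − 13.
Step 3: lead(6x⁴ − 9x³ − 21x² − 27x − 13) ÷ lead(D) = 6x⁴ ÷ 2x² = 3x². Subtract (3x²)·D = 6x⁴ − 15x³ − 12x². Remainder: 6x³ − 9x² − 27x − 13.
Step 4: lead(6x³ − 9x² − 27x − 13) ÷ lead(D) = 6x³ ÷ 2x² = 3x. Subtract (3x)·D = 6x³ − 15x² − 12x. Remainder: 6x² − 15x − 13.
Step 5: lead(6x² − 15x − 13) ÷ lead(D) = 6x² ÷ 2x² = 3. Subtract (3)·D = 6x² − 15x − 12. Remainder: −1.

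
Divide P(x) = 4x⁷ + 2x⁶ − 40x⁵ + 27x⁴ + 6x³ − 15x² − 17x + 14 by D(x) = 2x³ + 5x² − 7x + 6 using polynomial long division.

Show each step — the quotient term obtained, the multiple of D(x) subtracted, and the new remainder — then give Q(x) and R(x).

Q(x) = 2x⁴ − 4x³ − 3x² + x + 2; R(x) = −9x + 2

Step 1: lead(4x⁷ + 2x⁶ − 40x⁵ + 27x⁴ + 6x³ − 15x² − 17x + 14) ÷ lead(D) = 4x⁷ ÷ 2x³ = 2x⁴. Subtract (2x⁴)·D = 4x⁷ + 10x⁶ − 14x⁵ + 12x⁴. Remainder: −8x⁶ − 26x⁵ + 15x⁴ + 6x³ − 15x² − 17x + 14.
Step 2: lead(−8x⁶ − 26x⁵ + 15x⁴ + 6x³ − 15x² − 17x + 14) ÷ lead(D) = −8x⁶ ÷ 2x³ = −4x³. Subtract (−4x³)·D = −8x⁶ − 20x⁵ + 28x⁴ − 24x³. Remainder: −6x⁵ − 13x⁴ + 30x³ − 15x² − 17x + 14.
Step 3: lead(−6x⁵ − 13x⁴ + 30x³ − 15x² − 17x + 14) ÷ lead(D) = −6x⁵ ÷ 2x³ = −3x². Subtract (−3x²)·D = −6x⁵ − 15x⁴ + 21x³ − 18x². Remainder: 2x⁴ + 9x³ + 3x² − 17x + 14.
Step 4: lead(2x⁴ + 9x³ + 3x² − 17x + 14) ÷ lead(D) = 2x⁴ ÷ 2x³ = x. Subtract (x)·D = 2x⁴ + 5x³ − 7x² + 6x. Remainder: 4x³ + 10x² − 23x + 14.
Step 5: lead(4x³ + 10x² − 23x + 14) ÷ lead(D) = 4x³ ÷ 2x³ = 2. Subtract (2)·D = 4x³ + 10x² − 14x + 12. Remainder: −9x + 2.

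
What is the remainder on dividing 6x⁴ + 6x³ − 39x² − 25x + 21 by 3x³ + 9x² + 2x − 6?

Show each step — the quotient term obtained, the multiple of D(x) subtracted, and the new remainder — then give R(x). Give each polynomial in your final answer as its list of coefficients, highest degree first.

Step 1: lead(6x⁴ + 6x³ − 39x² − 25x + 21) ÷ lead(D) = 6x⁴ ÷ 3x³ = 2x. Subtract (2x)·D = 6x⁴ + 18x³ + 4x² − 12x. Remainder: −12x³ − 43x² − 13x + 21.
Step 2: lead(−12x³ − 43x² − 13x + 21) ÷ lead(D) = −12x³ ÷ 3x³ = −4. Subtract (−4)·D = −12x³ − 36x² − 8x + 24. Remainder: −7x² − 5x − 3.

R = [-7, -5, -3]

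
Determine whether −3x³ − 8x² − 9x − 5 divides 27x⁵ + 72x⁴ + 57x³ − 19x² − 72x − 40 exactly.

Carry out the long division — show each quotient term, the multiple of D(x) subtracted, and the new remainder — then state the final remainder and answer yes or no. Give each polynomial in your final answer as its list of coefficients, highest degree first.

R = [0], so D(x) is a factor of P(x). yes

Step 1: lead(27x⁵ + 72x⁴ + 57x³ − 19x² − 72x − 40) ÷ lead(D) = 27x⁵ ÷ −3x³ = −9x². Subtract (−9x²)·D = 27x⁵ + 72x⁴ + 81x³ + 45x². Remainder: −24x³ − 64x² − 72x − 40.
Step 2: lead(−24x³ − 64x² − 72x − 40) ÷ lead(D) = −24x³ ÷ −3x³ = 8. Subtract (8)·D = −24x³ − 64x² − 72x − 40. Remainder: 0.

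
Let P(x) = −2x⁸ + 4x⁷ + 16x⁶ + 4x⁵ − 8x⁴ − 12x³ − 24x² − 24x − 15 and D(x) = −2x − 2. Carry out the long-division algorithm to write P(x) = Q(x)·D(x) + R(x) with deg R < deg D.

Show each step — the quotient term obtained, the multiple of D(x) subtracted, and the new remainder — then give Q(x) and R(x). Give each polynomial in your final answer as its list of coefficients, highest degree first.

Step 1: lead(−2x⁸ + 4x⁷ + 16x⁶ + 4x⁵ − 8x⁴ − 12x³ − 24x² − 24x − 15) ÷ lead(D) = −2x⁸ ÷ −2x = x⁷. Subtract (x⁷)·D = −2x⁸ − 2x⁷. Remainder: 6x⁷ + 16x⁶ + 4x⁵ − 8x⁴ − 12x³ − 24x² − 24x − 15.
Step 2: lead(6x⁷ + 16x⁶ + 4x⁵ − 8x⁴ − 12x³ − 24x² − 24x − 15) ÷ lead(D) = 6x⁷ ÷ −2x = −3x⁶. Subtract (−3x⁶)·D = 6x⁷ + 6x⁶. Remainder: 10x⁶ + 4x⁵ − 8x⁴ − 12x³ − 24x² − 24x − 15.
Step 3: lead(10x⁶ + 4x⁵ − 8x⁴ − 12x³ − 24x² − 24x − 15) ÷ lead(D) = 10x⁶ ÷ −2x = −5x⁵. Subtract (−5x⁵)·D = 10x⁶ + 10x⁵. Remainder: −6x⁵ − 8x⁴ − 12x³ − 24x² − 24x − 15.
Step 4: lead(−6x⁵ − 8x⁴ − 12x³ − 24x² − 24x − 15) ÷ lead(D) = −6x⁵ ÷ −2x = 3x⁴. Subtract (3x⁴)·D = −6x⁵ − 6x⁴. Remainder: −2x⁴ − 12x³ − 24x² − 24x − 15.
Step 5: lead(−2x⁴ − 12x³ − 24x² − 24x − 15) ÷ lead(D) = −2x⁴ ÷ −2x = x³. Subtract (x³)·D = −2x⁴ − 2x³. Remainder: −10x³ − 24x² − 24x − 15.
Step 6: lead(−10x³ − 24x² − 24x − 15) ÷ lead(D) = −10x³ ÷ −2x = 5x². Subtract (5x²)·D = −10x³ − 10x². Remainder: −14x² − 24x − 15.
Step 7: lead(−14x² − 24x − 15) ÷ lead(D) = −14x² ÷ −2x = 7x. Subtract (7x)·D = −14x² − 14x. Remainder: −10x − 15.
Step 8: lead(−10x − 15) ÷ lead(D) = −10x ÷ −2x = 5. Subtract (5)·D = −10x − 10. Remainder: −5.

Q = [1, -3, -5, 3, 1, 5, 7, 5]; R = [-5]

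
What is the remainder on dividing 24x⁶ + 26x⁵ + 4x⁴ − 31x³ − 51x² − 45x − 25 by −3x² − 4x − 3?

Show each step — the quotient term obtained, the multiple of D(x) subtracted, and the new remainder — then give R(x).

Step 1: lead(24x⁶ + 26x⁵ + 4x⁴ − 31x³ − 51x² − 45x − 25) ÷ lead(D) = 24x⁶ ÷ −3x² = −8x⁴. Subtract (−8x⁴)·D = 24x⁶ + 32x⁵ + 24x⁴. Remainder: −6x⁵ − 20x⁴ − 31x³ − 51x² − 45x − 25.
Step 2: lead(−6x⁵ − 20x⁴ − 31x³ − 51x² − 45x − 25) ÷ lead(D) = −6x⁵ ÷ −3x² = 2x³. Subtract (2x³)·D = −6x⁵ − 8x⁴ − 6x³. Remainder: −12x⁴ − 25x³ − 51x² − 45x − 25.
Step 3: lead(−12x⁴ − 25x³ − 51x² − 45x − 25) ÷ lead(D) = −12x⁴ ÷ −3x² = 4x². Subtract (4x²)·D = −12x⁴ − 16x³ − 12x². Remainder: −9x³ − 39x² − 45x − 25.
Step 4: lead(−9x³ − 39x² − 45x − 25) ÷ lead(D) = −9x³ ÷ −3x² = 3x. Subtract (3x)·D = −9x³ − 12x² − 9x. Remainder: −27x² − 36x − 25.
Step 5: lead(−27x² − 36x − 25) ÷ lead(D) = −27x² ÷ −3x² = 9. Subtract (9)·D = −27x² − 36x − 27. Remainder: 2.

R(x) = 2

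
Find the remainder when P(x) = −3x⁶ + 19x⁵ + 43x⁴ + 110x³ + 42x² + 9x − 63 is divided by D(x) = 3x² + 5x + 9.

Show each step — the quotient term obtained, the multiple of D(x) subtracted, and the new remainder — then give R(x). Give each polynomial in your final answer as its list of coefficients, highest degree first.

Step 1: lead(−3x⁶ + 19x⁵ + 43x⁴ + 110x³ + 42x² + 9x − 63) ÷ lead(D) = −3x⁶ ÷ 3x² = −x⁴. Subtract (−x⁴)·D = −3x⁶ − 5x⁵ − 9x⁴. Remainder: 24x⁵ + 52x⁴ + 110x³ + 42x² + 9x − 63.
Step 2: lead(24x⁵ + 52x⁴ + 110x³ + 42x² + 9x − 63) ÷ lead(D) = 24x⁵ ÷ 3x² = 8x³. Subtract (8x³)·D = 24x⁵ + 40x⁴ + 72x³. Remainder: 12x⁴ + 38x³ + 42x² + 9x − 63.
Step 3: lead(12x⁴ + 38x³ + 42x² + 9x − 63) ÷ lead(D) = 12x⁴ ÷ 3x² = 4x². Subtract (4x²)·D = 12x⁴ + 20x³ + 36x². Remainder: 18x³ + 6x² + 9x − 63.
Step 4: lead(18x³ + 6x² + 9x − 63) ÷ lead(D) = 18x³ ÷ 3x² = 6x. Subtract (6x)·D = 18x³ + 30x² + 54x. Remainder: −24x² − 45x − 63.
Step 5: lead(−24x² − 45x − 63) ÷ lead(D) = −24x² ÷ 3x² = −8. Subtract (−8)·D = −24x² − 40x − 72. Remainder: −5x + 9.

R = [-5, 9]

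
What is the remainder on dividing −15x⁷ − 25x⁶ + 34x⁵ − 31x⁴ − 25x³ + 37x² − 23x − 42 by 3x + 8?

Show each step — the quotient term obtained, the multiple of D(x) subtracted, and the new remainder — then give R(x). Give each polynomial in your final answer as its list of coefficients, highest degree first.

Step 1: lead(−15x⁷ − 25x⁶ + 34x⁵ − 31x⁴ − 25x³ + 37x² − 23x − 42) ÷ lead(D) = −15x⁷ ÷ 3x = −5x⁶. Subtract (−5x⁶)·D = −15x⁷ − 40x⁶. Remainder: 15x⁶ + 34x⁵ − 31x⁴ − 25x³ + 37x² − 23x − 42.
Step 2: lead(15x⁶ + 34x⁵ − 31x⁴ − 25x³ + 37x² − 23x − 42) ÷ lead(D) = 15x⁶ ÷ 3x = 5x⁵. Subtract (5x⁵)·D = 15x⁶ + 40x⁵. Remainder: −6x⁵ − 31x⁴ − 25x³ + 37x² − 23x − 42.
Step 3: lead(−6x⁵ − 31x⁴ − 25x³ + 37x² − 23x − 42) ÷ lead(D) = −6x⁵ ÷ 3x = −2x⁴. Subtract (−2x⁴)·D = −6x⁵ − 16x⁴. Remainder: −15x⁴ − 25x³ + 37x² − 23x − 42.
Step 4: lead(−15x⁴ − 25x³ + 37x² − 23x − 42) ÷ lead(D) = −15x⁴ ÷ 3x = −5x³. Subtract (−5x³)·D = −15x⁴ − 40x³. Remainder: 15x³ + 37x² − 23x − 42.
Step 5: lead(15x³ + 37x² − 23x − 42) ÷ lead(D) = 15x³ ÷ 3x = 5x². Subtract (5x²)·D = 15x³ + 40x². Remainder: −3x² − 23x − 42.
Step 6: lead(−3x² − 23x − 42) ÷ lead(D) = −3x² ÷ 3x = −x. Subtract (−x)·D = −3x² − 8x. Remainder: −15x − 42.
Step 7: lead(−15x − 42) ÷ lead(D) = −15x ÷ 3x = −5. Subtract (−5)·D = −15x − 40. Remainder: −2.

R = [-2]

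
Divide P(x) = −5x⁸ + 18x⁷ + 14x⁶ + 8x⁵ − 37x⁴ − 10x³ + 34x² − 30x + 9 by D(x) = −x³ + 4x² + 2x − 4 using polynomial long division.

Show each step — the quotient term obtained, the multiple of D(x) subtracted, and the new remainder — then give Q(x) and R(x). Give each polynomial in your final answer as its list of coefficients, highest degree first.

Q = [5, 2, 4, -8, 5, -2]; R = [-6, 1]

Step 1: lead(−5x⁸ + 18x⁷ + 14x⁶ + 8x⁵ − 37x⁴ − 10x³ + 34x² − 30x + 9) ÷ lead(D) = −5x⁸ ÷ −x³ = 5x⁵. Subtract (5x⁵)·D = −5x⁸ + 20x⁷ + 10x⁶ − 20x⁵. Remainder: −2x⁷ + 4x⁶ + 28x⁵ − 37x⁴ − 10x³ + 34x² − 30x + 9.
Step 2: lead(−2x⁷ + 4x⁶ + 28x⁵ − 37x⁴ − 10x³ + 34x² − 30x + 9) ÷ lead(D) = −2x⁷ ÷ −x³ = 2x⁴. Subtract (2x⁴)·D = −2x⁷ + 8x⁶ + 4x⁵ − 8x⁴. Remainder: −4x⁶ + 24x⁵ − 29x⁴ − 10x³ + 34x² − 30x + 9.
Step 3: lead(−4x⁶ + 24x⁵ − 29x⁴ − 10x³ + 34x² − 30x + 9) ÷ lead(D) = −4x⁶ ÷ −x³ = 4x³. Subtract (4x³)·D = −4x⁶ + 16x⁵ + 8x⁴ − 16x³. Remainder: 8x⁵ − 37x⁴ + 6x³ + 34x² − 30x + 9.
Step 4: lead(8x⁵ − 37x⁴ + 6x³ + 34x² − 30x + 9) ÷ lead(D) = 8x⁵ ÷ −x³ = −8x². Subtract (−8x²)·D = 8x⁵ − 32x⁴ − 16x³ + 32x². Remainder: −5x⁴ + 22x³ + 2x² − 30x + 9.
Step 5: lead(−5x⁴ + 22x³ + 2x² − 30x + 9) ÷ lead(D) = −5x⁴ ÷ −x³ = 5x. Subtract (5x)·D = −5x⁴ + 20x³ + 10x² − 20x. Remainder: 2x³ − 8x² − 10x + 9.
Step 6: lead(2x³ − 8x² − 10x + 9) ÷ lead(D) = 2x³ ÷ −x³ = −2. Subtract (−2)·D = 2x³ − 8x² − 4x + 8. Remainder: −6x + 1.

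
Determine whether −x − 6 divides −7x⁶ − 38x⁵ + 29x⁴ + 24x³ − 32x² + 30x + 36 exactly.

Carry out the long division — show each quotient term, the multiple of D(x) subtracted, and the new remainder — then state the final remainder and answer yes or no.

R(x) = 0, so D(x) is a factor of P(x). yes

Step 1: lead(−7x⁶ − 38x⁵ + 29x⁴ + 24x³ − 32x² + 30x + 36) ÷ lead(D) = −7x⁶ ÷ −x = 7x⁵. Subtract (7x⁵)·D = −7x⁶ − 42x⁵. Remainder: 4x⁵ + 29x⁴ + 24x³ − 32x² + 30x + 36.
Step 2: lead(4x⁵ + 29x⁴ + 24x³ − 32x² + 30x + 36) ÷ lead(D) = 4x⁵ ÷ −x = −4x⁴. Subtract (−4x⁴)·D = 4x⁵ + 24x⁴. Remainder: 5x⁴ + 24x³ − 32x² + 30x + 36.
Step 3: lead(5x⁴ + 24x³ − 32x² + 30x + 36) ÷ lead(D) = 5x⁴ ÷ −x = −5x³. Subtract (−5x³)·D = 5x⁴ + 30x³. Remainder: −6x³ − 32x² + 30x + 36.
Step 4: lead(−6x³ − 32x² + 30x + 36) ÷ lead(D) = −6x³ ÷ −x = 6x². Subtract (6x²)·D = −6x³ − 36x². Remainder: 4x² + 30x + 36.
Step 5: lead(4x² + 30x + 36) ÷ lead(D) = 4x² ÷ −x = −4x. Subtract (−4x)·D = 4x² + 24x. Remainder: 6x + 36.
Step 6: lead(6x + 36) ÷ lead(D) = 6x ÷ −x = −6. Subtract (−6)·D = 6x + 36. Remainder: 0.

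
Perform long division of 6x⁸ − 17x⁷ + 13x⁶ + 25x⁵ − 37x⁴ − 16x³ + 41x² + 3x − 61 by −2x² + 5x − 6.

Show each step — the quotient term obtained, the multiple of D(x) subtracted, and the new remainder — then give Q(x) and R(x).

Step 1: lead(6x⁸ − 17x⁷ + 13x⁶ + 25x⁵ − 37x⁴ − 16x³ + 41x² + 3x − 61) ÷ lead(D) = 6x⁸ ÷ −2x² = −3x⁶. Subtract (−3x⁶)·D = 6x⁸ − 15x⁷ + 18x⁶. Remainder: −2x⁷ − 5x⁶ + 25x⁵ − 37x⁴ − 16x³ + 41x² + 3x − 61.
Step 2: lead(−2x⁷ − 5x⁶ + 25x⁵ − 37x⁴ − 16x³ + 41x² + 3x − 61) ÷ lead(D) = −2x⁷ ÷ −2x² = x⁵. Subtract (x⁵)·D = −2x⁷ + 5x⁶ − 6x⁵. Remainder: −10x⁶ + 31x⁵ − 37x⁴ − 16x³ + 41x² + 3x − 61.
Step 3: lead(−10x⁶ + 31x⁵ − 37x⁴ − 16x³ + 41x² + 3x − 61) ÷ lead(D) = −10x⁶ ÷ −2x² = 5x⁴. Subtract (5x⁴)·D = −10x⁶ + 25x⁵ − 30x⁴. Remainder: 6x⁵ − 7x⁴ − 16x³ + 41x² + 3x − 61.
Step 4: lead(6x⁵ − 7x⁴ − 16x³ + 41x² + 3x − 61) ÷ lead(D) = 6x⁵ ÷ −2x² = −3x³. Subtract (−3x³)·D = 6x⁵ − 15x⁴ + 18x³. Remainder: 8x⁴ − 34x³ + 41x² + 3x − 61.
Step 5: lead(8x⁴ − 34x³ + 41x² + 3x − 61) ÷ lead(D) = 8x⁴ ÷ −2x² = −4x². Subtract (−4x²)·D = 8x⁴ − 20x³ + 24x². Remainder: −14x³ + 17x² + 3x − 61.
Step 6: lead(−14x³ + 17x² + 3x − 61) ÷ lead(D) = −14x³ ÷ −2x² = 7x. Subtract (7x)·D = −14x³ + 35x² − 42x. Remainder: −18x² + 45x − 61.
Step 7: lead(−18x² + 45x − 61) ÷ lead(D) = −18x² ÷ −2x² = 9. Subtract (9)·D = −18x² + 45x − 54. Remainder: −7.

Q(x) = −3x⁶ + x⁵ + 5x⁴ − 3x³ − 4x² + 7x + 9; R(x) = −7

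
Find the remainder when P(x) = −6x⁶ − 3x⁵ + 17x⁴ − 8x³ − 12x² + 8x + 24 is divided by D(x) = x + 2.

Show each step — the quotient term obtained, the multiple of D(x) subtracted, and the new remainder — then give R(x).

Step 1: lead(−6x⁶ − 3x⁵ + 17x⁴ − 8x³ − 12x² + 8x + 24) ÷ lead(D) = −6x⁶ ÷ x = −6x⁵. Subtract (−6x⁵)·D = −6x⁶ − 12x⁵. Remainder: 9x⁵ + 17x⁴ − 8x³ − 12x² + 8x + 24.
Step 2: lead(9x⁵ + 17x⁴ − 8x³ − 12x² + 8x + 24) ÷ lead(D) = 9x⁵ ÷ x = 9x⁴. Subtract (9x⁴)·D = 9x⁵ + 18x⁴. Remainder: −x⁴ − 8x³ − 12x² + 8x + 24.
Step 3: lead(−x⁴ − 8x³ − 12x² + 8x + 24) ÷ lead(D) = −x⁴ ÷ x = −x³. Subtract (−x³)·D = −x⁴ − 2x³. Remainder: −6x³ − 12x² + 8x + 24.
Step 4: lead(−6x³ − 12x² + 8x + 24) ÷ lead(D) = −6x³ ÷ x = −6x². Subtract (−6x²)·D = −6x³ − 12x². Remainder: 8x + 24.
Step 5: lead(8x + 24) ÷ lead(D) = 8x ÷ x = 8. Subtract (8)·D = 8x + 16. Remainder: 8.

R(x) = 8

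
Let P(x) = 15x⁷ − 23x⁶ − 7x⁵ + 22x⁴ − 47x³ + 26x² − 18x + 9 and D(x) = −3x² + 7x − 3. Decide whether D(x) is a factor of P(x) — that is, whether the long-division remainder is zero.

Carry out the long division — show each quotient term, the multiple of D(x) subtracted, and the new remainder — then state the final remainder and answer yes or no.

R(x) = 0, so D(x) is a factor of P(x). yes

Step 1: lead(15x⁷ − 23x⁶ − 7x⁵ + 22x⁴ − 47x³ + 26x² − 18x + 9) ÷ lead(D) = 15x⁷ ÷ −3x² = −5x⁵. Subtract (−5x⁵)·D = 15x⁷ − 35x⁶ + 15x⁵. Remainder: 12x⁶ − 22x⁵ + 22x⁴ − 47x³ + 26x² − 18x + 9.
Step 2: lead(12x⁶ − 22x⁵ + 22x⁴ − 47x³ + 26x² − 18x + 9) ÷ lead(D) = 12x⁶ ÷ −3x² = −4x⁴. Subtract (−4x⁴)·D = 12x⁶ − 28x⁵ + 12x⁴. Remainder: 6x⁵ + 10x⁴ − 47x³ + 26x² − 18x + 9.
Step 3: lead(6x⁵ + 10x⁴ − 47x³ + 26x² − 18x + 9) ÷ lead(D) = 6x⁵ ÷ −3x² = −2x³. Subtract (−2x³)·D = 6x⁵ − 14x⁴ + 6x³. Remainder: 24x⁴ − 53x³ + 26x² − 18x + 9.
Step 4: lead(24x⁴ − 53x³ + 26x² − 18x + 9) ÷ lead(D) = 24x⁴ ÷ −3x² = −8x². Subtract (−8x²)·D = 24x⁴ − 56x³ + 24x². Remainder: 3x³ + 2x² − 18x + 9.
Step 5: lead(3x³ + 2x² − 18x + 9) ÷ lead(D) = 3x³ ÷ −3x² = −x. Subtract (−x)·D = 3x³ − 7x² + 3x. Remainder: 9x² − 21x + 9.
Step 6: lead(9x² − 21x + 9) ÷ lead(D) = 9x² ÷ −3x² = −3. Subtract (−3)·D = 9x² − 21x + 9. Remainder: 0.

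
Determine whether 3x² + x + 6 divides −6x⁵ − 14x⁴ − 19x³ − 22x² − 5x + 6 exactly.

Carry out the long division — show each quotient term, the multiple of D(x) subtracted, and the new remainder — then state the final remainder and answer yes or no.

R(x) = 0, so D(x) is a factor of P(x). yes

Step 1: lead(−6x⁵ − 14x⁴ − 19x³ − 22x² − 5x + 6) ÷ lead(D) = −6x⁵ ÷ 3x² = −2x³. Subtract (−2x³)·D = −6x⁵ − 2x⁴ − 12x³. Remainder: −12x⁴ − 7x³ − 22x² − 5x + 6.
Step 2: lead(−12x⁴ − 7x³ − 22x² − 5x + 6) ÷ lead(D) = −12x⁴ ÷ 3x² = −4x². Subtract (−4x²)·D = −12x⁴ − 4x³ − 24x². Remainder: −3x³ + 2x² − 5x + 6.
Step 3: lead(−3x³ + 2x² − 5x + 6) ÷ lead(D) = −3x³ ÷ 3x² = −x. Subtract (−x)·D = −3x³ − x² − 6x. Remainder: 3x² + x + 6.
Step 4: lead(3x² + x + 6) ÷ lead(D) = 3x² ÷ 3x² = 1. Subtract (1)·D = 3x² + x + 6. Remainder: 0.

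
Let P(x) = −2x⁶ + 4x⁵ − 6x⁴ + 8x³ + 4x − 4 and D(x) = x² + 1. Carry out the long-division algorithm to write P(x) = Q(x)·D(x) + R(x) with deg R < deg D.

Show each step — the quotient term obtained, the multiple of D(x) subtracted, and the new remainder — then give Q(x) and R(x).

Step 1: lead(−2x⁶ + 4x⁵ − 6x⁴ + 8x³ + 4x − 4) ÷ lead(D) = −2x⁶ ÷ x² = −2x⁴. Subtract (−2x⁴)·D = −2x⁶ − 2x⁴. Remainder: 4x⁵ − 4x⁴ + 8x³ + 4x − 4.
Step 2: lead(4x⁵ − 4x⁴ + 8x³ + 4x − 4) ÷ lead(D) = 4x⁵ ÷ x² = 4x³. Subtract (4x³)·D = 4x⁵ + 4x³. Remainder: −4x⁴ + 4x³ + 4x − 4.
Step 3: lead(−4x⁴ + 4x³ + 4x − 4) ÷ lead(D) = −4x⁴ ÷ x² = −4x². Subtract (−4x²)·D = −4x⁴ − 4x². Remainder: 4x³ + 4x² + 4x − 4.
Step 4: lead(4x³ + 4x² + 4x − 4) ÷ lead(D) = 4x³ ÷ x² = 4x. Subtract (4x)·D = 4x³ + 4x. Remainder: 4x² − 4.
Step 5: lead(4x² − 4) ÷ lead(D) = 4x² ÷ x² = 4. Subtract (4)·D = 4x² + 4. Remainder: −8.

Q(x) = −2x⁴ + 4x³ − 4x² + 4x + 4; R(x) = −8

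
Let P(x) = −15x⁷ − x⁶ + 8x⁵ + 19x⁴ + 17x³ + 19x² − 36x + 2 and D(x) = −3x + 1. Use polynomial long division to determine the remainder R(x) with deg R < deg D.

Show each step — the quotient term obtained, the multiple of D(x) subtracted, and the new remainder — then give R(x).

R(x) = −7

Step 1: lead(−15x⁷ − x⁶ + 8x⁵ + 19x⁴ + 17x³ + 19x² − 36x + 2) ÷ lead(D) = −15x⁷ ÷ −3x = 5x⁶. Subtract (5x⁶)·D = −15x⁷ + 5x⁶. Remainder: −6x⁶ + 8x⁵ + 19x⁴ + 17x³ + 19x² − 36x + 2.
Step 2: lead(−6x⁶ + 8x⁵ + 19x⁴ + 17x³ + 19x² − 36x + 2) ÷ lead(D) = −6x⁶ ÷ −3x = 2x⁵. Subtract (2x⁵)·D = −6x⁶ + 2x⁵. Remainder: 6x⁵ + 19x⁴ + 17x³ + 19x² − 36x + 2.
Step 3: lead(6x⁵ + 19x⁴ + 17x³ + 19x² − 36x + 2) ÷ lead(D) = 6x⁵ ÷ −3x = −2x⁴. Subtract (−2x⁴)·D = 6x⁵ − 2x⁴. Remainder: 21x⁴ + 17x³ + 19x² − 36x + 2.
Step 4: lead(21x⁴ + 17x³ + 19x² − 36x + 2) ÷ lead(D) = 21x⁴ ÷ −3x = −7x³. Subtract (−7x³)·D = 21x⁴ − 7x³. Remainder: 24x³ + 19x² − 36x + 2.
Step 5: lead(24x³ + 19x² − 36x + 2) ÷ lead(D) = 24x³ ÷ −3x = −8x². Subtract (−8x²)·D = 24x³ − 8x². Remainder: 27x² − 36x + 2.
Step 6: lead(27x² − 36x + 2) ÷ lead(D) = 27x² ÷ −3x = −9x. Subtract (−9x)·D = 27x² − 9x. Remainder: −27x + 2.
Step 7: lead(−27x + 2) ÷ lead(D) = −27x ÷ −3x = 9. Subtract (9)·D = −27x + 9. Remainder: −7.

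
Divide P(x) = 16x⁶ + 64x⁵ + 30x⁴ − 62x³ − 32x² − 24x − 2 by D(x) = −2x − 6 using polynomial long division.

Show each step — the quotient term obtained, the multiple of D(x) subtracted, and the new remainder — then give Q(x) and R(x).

Q(x) = −8x⁵ − 8x⁴ + 9x³ + 4x² + 4x; R(x) = −2

Step 1: lead(16x⁶ + 64x⁵ + 30x⁴ − 62x³ − 32x² − 24x − 2) ÷ lead(D) = 16x⁶ ÷ −2x = −8x⁵. Subtract (−8x⁵)·D = 16x⁶ + 48x⁵. Remainder: 16x⁵ + 30x⁴ − 62x³ − 32x² − 24x − 2.
Step 2: lead(16x⁵ + 30x⁴ − 62x³ − 32x² − 24x − 2) ÷ lead(D) = 16x⁵ ÷ −2x = −8x⁴. Subtract (−8x⁴)·D = 16x⁵ + 48x⁴. Remainder: −18x⁴ − 62x³ − 32x² − 24x − 2.
Step 3: lead(−18x⁴ − 62x³ − 32x² − 24x − 2) ÷ lead(D) = −18x⁴ ÷ −2x = 9x³. Subtract (9x³)·D = −18x⁴ − 54x³. Remainder: −8x³ − 32x² − 24x − 2.
Step 4: lead(−8x³ − 32x² − 24x − 2) ÷ lead(D) = −8x³ ÷ −2x = 4x². Subtract (4x²)·D = −8x³ − 24x². Remainder: −8x² − 24x − 2.
Step 5: lead(−8x² − 24x − 2) ÷ lead(D) = −8x² ÷ −2x = 4x. Subtract (4x)·D = −8x² − 24x. Remainder: −2.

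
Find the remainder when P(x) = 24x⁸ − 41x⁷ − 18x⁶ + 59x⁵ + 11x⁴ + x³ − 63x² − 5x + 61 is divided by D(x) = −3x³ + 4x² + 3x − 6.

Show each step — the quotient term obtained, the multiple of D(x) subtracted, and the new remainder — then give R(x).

R(x) = −8x + 7

Step 1: lead(24x⁸ − 41x⁷ − 18x⁶ + 59x⁵ + 11x⁴ + x³ − 63x² − 5x + 61) ÷ lead(D) = 24x⁸ ÷ −3x³ = −8x⁵. Subtract (−8x⁵)·D = 24x⁸ − 32x⁷ − 24x⁶ + 48x⁵. Remainder: −9x⁷ + 6x⁶ + 11x⁵ + 11x⁴ + x³ − 63x² − 5x + 61.
Step 2: lead(−9x⁷ + 6x⁶ + 11x⁵ + 11x⁴ + x³ − 63x² − 5x + 61) ÷ lead(D) = −9x⁷ ÷ −3x³ = 3x⁴. Subtract (3x⁴)·D = −9x⁷ + 12x⁶ + 9x⁵ − 18x⁴. Remainder: −6x⁶ + 2x⁵ + 29x⁴ + x³ − 63x² − 5x + 61.
Step 3: lead(−6x⁶ + 2x⁵ + 29x⁴ + x³ − 63x² − 5x + 61) ÷ lead(D) = −6x⁶ ÷ −3x³ = 2x³. Subtract (2x³)·D = −6x⁶ + 8x⁵ + 6x⁴ − 12x³. Remainder: −6x⁵ + 23x⁴ + 13x³ − 63x² − 5x + 61.
Step 4: lead(−6x⁵ + 23x⁴ + 13x³ − 63x² − 5x + 61) ÷ lead(D) = −6x⁵ ÷ −3x³ = 2x². Subtract (2x²)·D = −6x⁵ + 8x⁴ + 6x³ − 12x². Remainder: 15x⁴ + 7x³ − 51x² − 5x + 61.
Step 5: lead(15x⁴ + 7x³ − 51x² − 5x + 61) ÷ lead(D) = 15x⁴ ÷ −3x³ = −5x. Subtract (−5x)·D = 15x⁴ − 20x³ − 15x² + 30x. Remainder: 27x³ − 36x² − 35x + 61.
Step 6: lead(27x³ − 36x² − 35x + 61) ÷ lead(D) = 27x³ ÷ −3x³ = −9. Subtract (−9)·D = 27x³ − 36x² − 27x + 54. Remainder: −8x + 7.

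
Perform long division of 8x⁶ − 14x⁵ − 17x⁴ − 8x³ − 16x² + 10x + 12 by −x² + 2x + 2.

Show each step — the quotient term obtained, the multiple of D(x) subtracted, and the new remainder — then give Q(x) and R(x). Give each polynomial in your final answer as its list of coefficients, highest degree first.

Q = [-8, -2, -3, -2, 6]; R = [2, 0]

Step 1: lead(8x⁶ − 14x⁵ − 17x⁴ − 8x³ − 16x² + 10x + 12) ÷ lead(D) = 8x⁶ ÷ −x² = −8x⁴. Subtract (−8x⁴)·D = 8x⁶ − 16x⁵ − 16x⁴. Remainder: 2x⁵ − x⁴ − 8x³ − 16x² + 10x + 12.
Step 2: lead(2x⁵ − x⁴ − 8x³ − 16x² + 10x + 12) ÷ lead(D) = 2x⁵ ÷ −x² = −2x³. Subtract (−2x³)·D = 2x⁵ − 4x⁴ − 4x³. Remainder: 3x⁴ − 4x³ − 16x² + 10x + 12.
Step 3: lead(3x⁴ − 4x³ − 16x² + 10x + 12) ÷ lead(D) = 3x⁴ ÷ −x² = −3x². Subtract (−3x²)·D = 3x⁴ − 6x³ − 6x². Remainder: 2x³ − 10x² + 10x + 12.
Step 4: lead(2x³ − 10x² + 10x + 12) ÷ lead(D) = 2x³ ÷ −x² = −2x. Subtract (−2x)·D = 2x³ − 4x² − 4x. Remainder: −6x² + 14x + 12.
Step 5: lead(−6x² + 14x + 12) ÷ lead(D) = −6x² ÷ −x² = 6. Subtract (6)·D = −6x² + 12x + 12. Remainder: 2x.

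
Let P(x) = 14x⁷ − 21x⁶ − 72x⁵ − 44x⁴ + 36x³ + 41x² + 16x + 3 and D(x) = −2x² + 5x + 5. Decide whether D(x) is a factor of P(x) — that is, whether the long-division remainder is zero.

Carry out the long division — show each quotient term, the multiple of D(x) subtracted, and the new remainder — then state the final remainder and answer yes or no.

R(x) = −4x − 7, so D(x) is not a factor of P(x). no

Step 1: lead(14x⁷ − 21x⁶ − 72x⁵ − 44x⁴ + 36x³ + 41x² + 16x + 3) ÷ lead(D) = 14x⁷ ÷ −2x² = −7x⁵. Subtract (−7x⁵)·D = 14x⁷ − 35x⁶ − 35x⁵. Remainder: 14x⁶ − 37x⁵ − 44x⁴ + 36x³ + 41x² + 16x + 3.
Step 2: lead(14x⁶ − 37x⁵ − 44x⁴ + 36x³ + 41x² + 16x + 3) ÷ lead(D) = 14x⁶ ÷ −2x² = −7x⁴. Subtract (−7x⁴)·D = 14x⁶ − 35x⁵ − 35x⁴. Remainder: −2x⁵ − 9x⁴ + 36x³ + 41x² + 16x + 3.
Step 3: lead(−2x⁵ − 9x⁴ + 36x³ + 41x² + 16x + 3) ÷ lead(D) = −2x⁵ ÷ −2x² = x³. Subtract (x³)·D = −2x⁵ + 5x⁴ + 5x³. Remainder: −14x⁴ + 31x³ + 41x² + 16x + 3.
Step 4: lead(−14x⁴ + 31x³ + 41x² + 16x + 3) ÷ lead(D) = −14x⁴ ÷ −2x² = 7x². Subtract (7x²)·D = −14x⁴ + 35x³ + 35x². Remainder: −4x³ + 6x² + 16x + 3.
Step 5: lead(−4x³ + 6x² + 16x + 3) ÷ lead(D) = −4x³ ÷ −2x² = 2x. Subtract (2x)·D = −4x³ + 10x² + 10x. Remainder: −4x² + 6x + 3.
Step 6: lead(−4x² + 6x + 3) ÷ lead(D) = −4x² ÷ −2x² = 2. Subtract (2)·D = −4x² + 10x + 10. Remainder: −4x − 7.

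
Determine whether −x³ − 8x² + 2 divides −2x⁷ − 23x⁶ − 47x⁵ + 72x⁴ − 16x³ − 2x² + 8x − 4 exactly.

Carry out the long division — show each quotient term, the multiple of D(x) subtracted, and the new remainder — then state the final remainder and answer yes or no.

R(x) = 0, so D(x) is a factor of P(x). yes

Step 1: lead(−2x⁷ − 23x⁶ − 47x⁵ + 72x⁴ − 16x³ − 2x² + 8x − 4) ÷ lead(D) = −2x⁷ ÷ −x³ = 2x⁴. Subtract (2x⁴)·D = −2x⁷ − 16x⁶ + 4x⁴. Remainder: −7x⁶ − 47x⁵ + 68x⁴ − 16x³ − 2x² + 8x − 4.
Step 2: lead(−7x⁶ − 47x⁵ + 68x⁴ − 16x³ − 2x² + 8x − 4) ÷ lead(D) = −7x⁶ ÷ −x³ = 7x³. Subtract (7x³)·D = −7x⁶ − 56x⁵ + 14x³. Remainder: 9x⁵ + 68x⁴ − 30x³ − 2x² + 8x − 4.
Step 3: lead(9x⁵ + 68x⁴ − 30x³ − 2x² + 8x − 4) ÷ lead(D) = 9x⁵ ÷ −x³ = −9x². Subtract (−9x²)·D = 9x⁵ + 72x⁴ − 18x². Remainder: −4x⁴ − 30x³ + 16x² + 8x − 4.
Step 4: lead(−4x⁴ − 30x³ + 16x² + 8x − 4) ÷ lead(D) = −4x⁴ ÷ −x³ = 4x. Subtract (4x)·D = −4x⁴ − 32x³ + 8x. Remainder: 2x³ + 16x² − 4.
Step 5: lead(2x³ + 16x² − 4) ÷ lead(D) = 2x³ ÷ −x³ = −2. Subtract (−2)·D = 2x³ + 16x² − 4. Remainder: 0.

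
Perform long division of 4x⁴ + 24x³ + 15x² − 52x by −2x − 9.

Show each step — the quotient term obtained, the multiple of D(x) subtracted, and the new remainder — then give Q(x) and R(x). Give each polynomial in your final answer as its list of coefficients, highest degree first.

Step 1: lead(4x⁴ + 24x³ + 15x² − 52x) ÷ lead(D) = 4x⁴ ÷ −2x = −2x³. Subtract (−2x³)·D = 4x⁴ + 18x³. Remainder: 6x³ + 15x² − 52x.
Step 2: lead(6x³ + 15x² − 52x) ÷ lead(D) = 6x³ ÷ −2x = −3x². Subtract (−3x²)·D = 6x³ + 27x². Remainder: −12x² − 52x.
Step 3: lead(−12x² − 52x) ÷ lead(D) = −12x² ÷ −2x = 6x. Subtract (6x)·D = −12x² − 54x. Remainder: 2x.
Step 4: lead(2x) ÷ lead(D) = 2x ÷ −2x = −1. Subtract (−1)·D = 2x + 9. Remainder: −9.

Q = [-2, -3, 6, -1]; R = [-9]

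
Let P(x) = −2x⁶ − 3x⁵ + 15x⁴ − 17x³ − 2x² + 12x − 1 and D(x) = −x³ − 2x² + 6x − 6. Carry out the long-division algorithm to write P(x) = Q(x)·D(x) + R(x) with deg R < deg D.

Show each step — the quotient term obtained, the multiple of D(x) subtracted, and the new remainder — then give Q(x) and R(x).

Q(x) = 2x³ − x² − x + 1; R(x) = 5

Step 1: lead(−2x⁶ − 3x⁵ + 15x⁴ − 17x³ − 2x² + 12x − 1) ÷ lead(D) = −2x⁶ ÷ −x³ = 2x³. Subtract (2x³)·D = −2x⁶ − 4x⁵ + 12x⁴ − 12x³. Remainder: x⁵ + 3x⁴ − 5x³ − 2x² + 12x − 1.
Step 2: lead(x⁵ + 3x⁴ − 5x³ − 2x² + 12x − 1) ÷ lead(D) = x⁵ ÷ −x³ = −x². Subtract (−x²)·D = x⁵ + 2x⁴ − 6x³ + 6x². Remainder: x⁴ + x³ − 8x² + 12x − 1.
Step 3: lead(x⁴ + x³ − 8x² + 12x − 1) ÷ lead(D) = x⁴ ÷ −x³ = −x. Subtract (−x)·D = x⁴ + 2x³ − 6x² + 6x. Remainder: −x³ − 2x² + 6x − 1.
Step 4: lead(−x³ − 2x² + 6x − 1) ÷ lead(D) = −x³ ÷ −x³ = 1. Subtract (1)·D = −x³ − 2x² + 6x − 6. Remainder: 5.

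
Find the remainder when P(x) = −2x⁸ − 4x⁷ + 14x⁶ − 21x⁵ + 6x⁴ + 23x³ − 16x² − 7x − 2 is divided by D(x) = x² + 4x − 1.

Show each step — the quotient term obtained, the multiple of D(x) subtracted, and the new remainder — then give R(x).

Step 1: lead(−2x⁸ − 4x⁷ + 14x⁶ − 21x⁵ + 6x⁴ + 23x³ − 16x² − 7x − 2) ÷ lead(D) = −2x⁸ ÷ x² = −2x⁶. Subtract (−2x⁶)·D = −2x⁸ − 8x⁷ + 2x⁶. Remainder: 4x⁷ + 12x⁶ − 21x⁵ + 6x⁴ + 23x³ − 16x² − 7x − 2.
Step 2: lead(4x⁷ + 12x⁶ − 21x⁵ + 6x⁴ + 23x³ − 16x² − 7x − 2) ÷ lead(D) = 4x⁷ ÷ x² = 4x⁵. Subtract (4x⁵)·D = 4x⁷ + 16x⁶ − 4x⁵. Remainder: −4x⁶ − 17x⁵ + 6x⁴ + 23x³ − 16x² − 7x − 2.
Step 3: lead(−4x⁶ − 17x⁵ + 6x⁴ + 23x³ − 16x² − 7x − 2) ÷ lead(D) = −4x⁶ ÷ x² = −4x⁴. Subtract (−4x⁴)·D = −4x⁶ − 16x⁵ + 4x⁴. Remainder: −x⁵ + 2x⁴ + 23x³ − 16x² − 7x − 2.
Step 4: lead(−x⁵ + 2x⁴ + 23x³ − 16x² − 7x − 2) ÷ lead(D) = −x⁵ ÷ x² = −x³. Subtract (−x³)·D = −x⁵ − 4x⁴ + x³. Remainder: 6x⁴ + 22x³ − 16x² − 7x − 2.
Step 5: lead(6x⁴ + 22x³ − 16x² − 7x − 2) ÷ lead(D) = 6x⁴ ÷ x² = 6x². Subtract (6x²)·D = 6x⁴ + 24x³ − 6x². Remainder: −2x³ − 10x² − 7x − 2.
Step 6: lead(−2x³ − 10x² − 7x − 2) ÷ lead(D) = −2x³ ÷ x² = −2x. Subtract (−2x)·D = −2x³ − 8x² + 2x. Remainder: −2x² − 9x − 2.
Step 7: lead(−2x² − 9x − 2) ÷ lead(D) = −2x² ÷ x² = −2. Subtract (−2)·D = −2x² − 8x + 2. Remainder: −x − 4.

R(x) = −x − 4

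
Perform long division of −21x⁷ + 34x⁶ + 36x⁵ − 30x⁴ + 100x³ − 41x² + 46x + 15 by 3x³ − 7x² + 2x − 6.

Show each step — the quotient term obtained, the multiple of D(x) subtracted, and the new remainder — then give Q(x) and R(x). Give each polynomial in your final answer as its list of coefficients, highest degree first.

Step 1: lead(−21x⁷ + 34x⁶ + 36x⁵ − 30x⁴ + 100x³ − 41x² + 46x + 15) ÷ lead(D) = −21x⁷ ÷ 3x³ = −7x⁴. Subtract (−7x⁴)·D = −21x⁷ + 49x⁶ − 14x⁵ + 42x⁴. Remainder: −15x⁶ + 50x⁵ − 72x⁴ + 100x³ − 41x² + 46x + 15.
Step 2: lead(−15x⁶ + 50x⁵ − 72x⁴ + 100x³ − 41x² + 46x + 15) ÷ lead(D) = −15x⁶ ÷ 3x³ = −5x³. Subtract (−5x³)·D = −15x⁶ + 35x⁵ − 10x⁴ + 30x³. Remainder: 15x⁵ − 62x⁴ + 70x³ − 41x² + 46x + 15.
Step 3: lead(15x⁵ − 62x⁴ + 70x³ − 41x² + 46x + 15) ÷ lead(D) = 15x⁵ ÷ 3x³ = 5x². Subtract (5x²)·D = 15x⁵ − 35x⁴ + 10x³ − 30x². Remainder: −27x⁴ + 60x³ − 11x² + 46x + 15.
Step 4: lead(−27x⁴ + 60x³ − 11x² + 46x + 15) ÷ lead(D) = −27x⁴ ÷ 3x³ = −9x. Subtract (−9x)·D = −27x⁴ + 63x³ − 18x² + 54x. Remainder: −3x³ + 7x² − 8x + 15.
Step 5: lead(−3x³ + 7x² − 8x + 15) ÷ lead(D) = −3x³ ÷ 3x³ = −1. Subtract (−1)·D = −3x³ + 7x² − 2x + 6. Remainder: −6x + 9.

Q = [-7, -5, 5, -9, -1]; R = [-6, 9]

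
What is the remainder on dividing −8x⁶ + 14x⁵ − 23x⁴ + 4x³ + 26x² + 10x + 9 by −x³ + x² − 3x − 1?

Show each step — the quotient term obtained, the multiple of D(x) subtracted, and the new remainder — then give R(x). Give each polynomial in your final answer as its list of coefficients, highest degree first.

R = [8]

Step 1: lead(−8x⁶ + 14x⁵ − 23x⁴ + 4x³ + 26x² + 10x + 9) ÷ lead(D) = −8x⁶ ÷ −x³ = 8x³. Subtract (8x³)·D = −8x⁶ + 8x⁵ − 24x⁴ − 8x³. Remainder: 6x⁵ + x⁴ + 12x³ + 26x² + 10x + 9.
Step 2: lead(6x⁵ + x⁴ + 12x³ + 26x² + 10x + 9) ÷ lead(D) = 6x⁵ ÷ −x³ = −6x². Subtract (−6x²)·D = 6x⁵ − 6x⁴ + 18x³ + 6x². Remainder: 7x⁴ − 6x³ + 20x² + 10x + 9.
Step 3: lead(7x⁴ − 6x³ + 20x² + 10x + 9) ÷ lead(D) = 7x⁴ ÷ −x³ = −7x. Subtract (−7x)·D = 7x⁴ − 7x³ + 21x² + 7x. Remainder: x³ − x² + 3x + 9.
Step 4: lead(x³ − x² + 3x + 9) ÷ lead(D) = x³ ÷ −x³ = −1. Subtract (−1)·D = x³ − x² + 3x + 1. Remainder: 8.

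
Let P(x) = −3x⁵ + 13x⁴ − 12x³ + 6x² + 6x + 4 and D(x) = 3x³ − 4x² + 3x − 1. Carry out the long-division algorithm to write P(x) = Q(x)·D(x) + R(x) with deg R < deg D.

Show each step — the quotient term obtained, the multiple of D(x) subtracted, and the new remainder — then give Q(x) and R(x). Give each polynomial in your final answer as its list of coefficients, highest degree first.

Step 1: lead(−3x⁵ + 13x⁴ − 12x³ + 6x² + 6x + 4) ÷ lead(D) = −3x⁵ ÷ 3x³ = −x². Subtract (−x²)·D = −3x⁵ + 4x⁴ − 3x³ + x². Remainder: 9x⁴ − 9x³ + 5x² + 6x + 4.
Step 2: lead(9x⁴ − 9x³ + 5x² + 6x + 4) ÷ lead(D) = 9x⁴ ÷ 3x³ = 3x. Subtract (3x)·D = 9x⁴ − 12x³ + 9x² − 3x. Remainder: 3x³ − 4x² + 9x + 4.
Step 3: lead(3x³ − 4x² + 9x + 4) ÷ lead(D) = 3x³ ÷ 3x³ = 1. Subtract (1)·D = 3x³ − 4x² + 3x − 1. Remainder: 6x + 5.

Q = [-1, 3, 1]; R = [6, 5]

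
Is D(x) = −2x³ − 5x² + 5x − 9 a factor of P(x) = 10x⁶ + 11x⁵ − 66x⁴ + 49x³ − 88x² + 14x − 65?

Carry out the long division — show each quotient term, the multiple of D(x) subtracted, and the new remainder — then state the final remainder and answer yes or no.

Step 1: lead(10x⁶ + 11x⁵ − 66x⁴ + 49x³ − 88x² + 14x − 65) ÷ lead(D) = 10x⁶ ÷ −2x³ = −5x³. Subtract (−5x³)·D = 10x⁶ + 25x⁵ − 25x⁴ + 45x³. Remainder: −14x⁵ − 41x⁴ + 4x³ − 88x² + 14x − 65.
Step 2: lead(−14x⁵ − 41x⁴ + 4x³ − 88x² + 14x − 65) ÷ lead(D) = −14x⁵ ÷ −2x³ = 7x². Subtract (7x²)·D = −14x⁵ − 35x⁴ + 35x³ − 63x². Remainder: −6x⁴ − 31x³ − 25x² + 14x − 65.
Step 3: lead(−6x⁴ − 31x³ − 25x² + 14x − 65) ÷ lead(D) = −6x⁴ ÷ −2x³ = 3x. Subtract (3x)·D = −6x⁴ − 15x³ + 15x² − 27x. Remainder: −16x³ − 40x² + 41x − 65.
Step 4: lead(−16x³ − 40x² + 41x − 65) ÷ lead(D) = −16x³ ÷ −2x³ = 8. Subtract (8)·D = −16x³ − 40x² + 40x − 72. Remainder: x + 7.

R(x) = x + 7, so D(x) is not a factor of P(x). no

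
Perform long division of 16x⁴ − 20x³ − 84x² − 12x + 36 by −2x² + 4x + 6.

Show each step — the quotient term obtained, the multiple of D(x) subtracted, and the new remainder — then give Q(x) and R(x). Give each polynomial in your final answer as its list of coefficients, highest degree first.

Step 1: lead(16x⁴ − 20x³ − 84x² − 12x + 36) ÷ lead(D) = 16x⁴ ÷ −2x² = −8x². Subtract (−8x²)·D = 16x⁴ − 32x³ − 48x². Remainder: 12x³ − 36x² − 12x + 36.
Step 2: lead(12x³ − 36x² − 12x + 36) ÷ lead(D) = 12x³ ÷ −2x² = −6x. Subtract (−6x)·D = 12x³ − 24x² − 36x. Remainder: −12x² + 24x + 36.
Step 3: lead(−12x² + 24x + 36) ÷ lead(D) = −12x² ÷ −2x² = 6. Subtract (6)·D = −12x² + 24x + 36. Remainder: 0.

Q = [-8, -6, 6]; R = [0]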